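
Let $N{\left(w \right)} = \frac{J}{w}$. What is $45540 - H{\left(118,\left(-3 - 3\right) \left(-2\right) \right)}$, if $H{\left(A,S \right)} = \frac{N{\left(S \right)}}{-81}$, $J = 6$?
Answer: $\frac{7377481}{162} \approx 45540.0$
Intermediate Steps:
$N{\left(w \right)} = \frac{6}{w}$
$H{\left(A,S \right)} = - \frac{2}{27 S}$ ($H{\left(A,S \right)} = \frac{6 \frac{1}{S}}{-81} = \frac{6}{S} \left(- \frac{1}{81}\right) = - \frac{2}{27 S}$)
$45540 - H{\left(118,\left(-3 - 3\right) \left(-2\right) \right)} = 45540 - - \frac{2}{27 \left(-3 - 3\right) \left(-2\right)} = 45540 - - \frac{2}{27 \left(\left(-6\right) \left(-2\right)\right)} = 45540 - - \frac{2}{27 \cdot 12} = 45540 - \left(- \frac{2}{27}\right) \frac{1}{12} = 45540 - - \frac{1}{162} = 45540 + \frac{1}{162} = \frac{7377481}{162}$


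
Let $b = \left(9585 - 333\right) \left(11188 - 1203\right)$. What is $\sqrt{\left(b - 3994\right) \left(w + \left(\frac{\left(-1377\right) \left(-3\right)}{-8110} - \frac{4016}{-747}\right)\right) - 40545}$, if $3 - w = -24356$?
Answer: $\frac{2 \sqrt{573629589329531457303815}}{1009695} \approx 1.5002 \cdot 10^{6}$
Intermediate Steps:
$w = 24359$ ($w = 3 - -24356 = 3 + 24356 = 24359$)
$b = 92381220$ ($b = 9252 \cdot 9985 = 92381220$)
$\sqrt{\left(b - 3994\right) \left(w + \left(\frac{\left(-1377\right) \left(-3\right)}{-8110} - \frac{4016}{-747}\right)\right) - 40545} = \sqrt{\left(92381220 - 3994\right) \left(24359 + \left(\frac{\left(-1377\right) \left(-3\right)}{-8110} - \frac{4016}{-747}\right)\right) - 40545} = \sqrt{92377226 \left(24359 + \left(4131 \left(- \frac{1}{8110}\right) - - \frac{4016}{747}\right)\right) - 40545} = \sqrt{92377226 \left(24359 + \left(- \frac{4131}{8110} + \frac{4016}{747}\right)\right) - 40545} = \sqrt{92377226 \left(24359 + \frac{29483903}{6058170}\right) - 40545} = \sqrt{92377226 \cdot \frac{147600446933}{6058170} - 40545} = \sqrt{\frac{6817459922015373929}{3029085} - 40545} = \sqrt{\frac{6817459799201122604}{3029085}} = \frac{2 \sqrt{573629589329531457303815}}{1009695}$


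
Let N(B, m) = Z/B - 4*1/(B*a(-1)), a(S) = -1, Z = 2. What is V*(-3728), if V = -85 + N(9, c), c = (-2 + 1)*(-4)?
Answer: 943184/3 ≈ 3.1439e+5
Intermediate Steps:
c = 4 (c = -1*(-4) = 4)
N(B, m) = 6/B (N(B, m) = 2/B - 4*(-1/B) = 2/B - (-4)/B = 2/B + 4/B = 6/B)
V = -253/3 (V = -85 + 6/9 = -85 + 6*(⅑) = -85 + ⅔ = -253/3 ≈ -84.333)
V*(-3728) = -253/3*(-3728) = 943184/3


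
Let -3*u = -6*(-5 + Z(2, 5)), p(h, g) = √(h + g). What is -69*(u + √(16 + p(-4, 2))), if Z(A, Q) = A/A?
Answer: 552 - 69*√(16 + I*√2) ≈ 275.73 - 12.186*I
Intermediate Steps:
Z(A, Q) = 1
p(h, g) = √(g + h)
u = -8 (u = -(-2)*(-5 + 1) = -(-2)*(-4) = -⅓*24 = -8)
-69*(u + √(16 + p(-4, 2))) = -69*(-8 + √(16 + √(2 - 4))) = -69*(-8 + √(16 + √(-2))) = -69*(-8 + √(16 + I*√2)) = 552 - 69*√(16 + I*√2)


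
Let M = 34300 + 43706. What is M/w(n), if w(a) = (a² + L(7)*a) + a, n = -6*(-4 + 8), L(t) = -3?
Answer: 13001/104 ≈ 125.01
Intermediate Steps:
n = -24 (n = -6*4 = -24)
w(a) = a² - 2*a (w(a) = (a² - 3*a) + a = a² - 2*a)
M = 78006
M/w(n) = 78006/((-24*(-2 - 24))) = 78006/((-24*(-26))) = 78006/624 = 78006*(1/624) = 13001/104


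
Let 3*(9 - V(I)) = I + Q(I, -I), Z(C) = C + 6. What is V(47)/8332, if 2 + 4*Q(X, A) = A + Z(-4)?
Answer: -11/33328 ≈ -0.00033005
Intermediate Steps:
Z(C) = 6 + C
Q(X, A) = A/4 (Q(X, A) = -½ + (A + (6 - 4))/4 = -½ + (A + 2)/4 = -½ + (2 + A)/4 = -½ + (½ + A/4) = A/4)
V(I) = 9 - I/4 (V(I) = 9 - (I + (-I)/4)/3 = 9 - (I - I/4)/3 = 9 - I/4)
V(47)/8332 = (9 - ¼*47)/8332 = (9 - 47/4)*(1/8332) = -11/4*1/8332 = -11/33328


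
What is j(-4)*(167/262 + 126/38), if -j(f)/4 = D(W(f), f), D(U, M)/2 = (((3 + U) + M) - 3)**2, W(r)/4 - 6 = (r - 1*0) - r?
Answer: -31486400/2489 ≈ -12650.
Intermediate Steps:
W(r) = 24 (W(r) = 24 + 4*((r - 1*0) - r) = 24 + 4*((r + 0) - r) = 24 + 4*(r - r) = 24 + 4*0 = 24 + 0 = 24)
D(U, M) = 2*(M + U)**2 (D(U, M) = 2*(((3 + U) + M) - 3)**2 = 2*((3 + M + U) - 3)**2 = 2*(M + U)**2)
j(f) = -8*(24 + f)**2 (j(f) = -8*(f + 24)**2 = -8*(24 + f)**2)
j(-4)*(167/262 + 126/38) = (-8*(24 - 4)**2)*(167/262 + 126/38) = (-8*20**2)*(167*(1/262) + 126*(1/38)) = (-8*400)*(167/262 + 63/19) = -3200*19679/4978 = -31486400/2489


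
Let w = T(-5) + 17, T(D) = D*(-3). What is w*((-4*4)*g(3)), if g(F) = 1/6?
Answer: -256/3 ≈ -85.333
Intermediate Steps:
T(D) = -3*D
g(F) = ⅙
w = 32 (w = -3*(-5) + 17 = 15 + 17 = 32)
w*((-4*4)*g(3)) = 32*(-4*4*(⅙)) = 32*(-16*⅙) = 32*(-8/3) = -256/3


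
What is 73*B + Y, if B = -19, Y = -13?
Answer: -1400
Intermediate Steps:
73*B + Y = 73*(-19) - 13 = -1387 - 13 = -1400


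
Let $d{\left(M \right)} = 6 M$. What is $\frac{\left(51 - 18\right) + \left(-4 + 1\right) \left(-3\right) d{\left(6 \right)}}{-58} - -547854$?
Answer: $\frac{31775175}{58} \approx 5.4785 \cdot 10^{5}$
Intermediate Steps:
$\frac{\left(51 - 18\right) + \left(-4 + 1\right) \left(-3\right) d{\left(6 \right)}}{-58} - -547854 = \frac{\left(51 - 18\right) + \left(-4 + 1\right) \left(-3\right) 6 \cdot 6}{-58} - -547854 = - \frac{33 + \left(-3\right) \left(-3\right) 36}{58} + 547854 = - \frac{33 + 9 \cdot 36}{58} + 547854 = - \frac{33 + 324}{58} + 547854 = \left(- \frac{1}{58}\right) 357 + 547854 = - \frac{357}{58} + 547854 = \frac{31775175}{58}$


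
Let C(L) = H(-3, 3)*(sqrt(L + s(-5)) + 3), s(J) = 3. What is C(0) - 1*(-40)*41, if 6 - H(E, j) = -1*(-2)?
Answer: 1652 + 4*sqrt(3) ≈ 1658.9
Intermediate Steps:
H(E, j) = 4 (H(E, j) = 6 - (-1)*(-2) = 6 - 1*2 = 6 - 2 = 4)
C(L) = 12 + 4*sqrt(3 + L) (C(L) = 4*(sqrt(L + 3) + 3) = 4*(sqrt(3 + L) + 3) = 4*(3 + sqrt(3 + L)) = 12 + 4*sqrt(3 + L))
C(0) - 1*(-40)*41 = (12 + 4*sqrt(3 + 0)) - 1*(-40)*41 = (12 + 4*sqrt(3)) + 40*41 = (12 + 4*sqrt(3)) + 1640 = 1652 + 4*sqrt(3)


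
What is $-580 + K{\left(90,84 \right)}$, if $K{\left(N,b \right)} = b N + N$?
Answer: $7070$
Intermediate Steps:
$K{\left(N,b \right)} = N + N b$ ($K{\left(N,b \right)} = N b + N = N + N b$)
$-580 + K{\left(90,84 \right)} = -580 + 90 \left(1 + 84\right) = -580 + 90 \cdot 85 = -580 + 7650 = 7070$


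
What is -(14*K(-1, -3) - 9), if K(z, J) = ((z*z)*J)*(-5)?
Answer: -201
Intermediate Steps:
K(z, J) = -5*J*z**2 (K(z, J) = (z**2*J)*(-5) = (J*z**2)*(-5) = -5*J*z**2)
-(14*K(-1, -3) - 9) = -(14*(-5*(-3)*(-1)**2) - 9) = -(14*(-5*(-3)*1) - 9) = -(14*15 - 9) = -(210 - 9) = -1*201 = -201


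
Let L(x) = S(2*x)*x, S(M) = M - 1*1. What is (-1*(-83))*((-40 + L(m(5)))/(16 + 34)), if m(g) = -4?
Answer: -166/25 ≈ -6.6400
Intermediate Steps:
S(M) = -1 + M (S(M) = M - 1 = -1 + M)
L(x) = x*(-1 + 2*x) (L(x) = (-1 + 2*x)*x = x*(-1 + 2*x))
(-1*(-83))*((-40 + L(m(5)))/(16 + 34)) = (-1*(-83))*((-40 - 4*(-1 + 2*(-4)))/(16 + 34)) = 83*((-40 - 4*(-1 - 8))/50) = 83*((-40 - 4*(-9))*(1/50)) = 83*((-40 + 36)*(1/50)) = 83*(-4*1/50) = 83*(-2/25) = -166/25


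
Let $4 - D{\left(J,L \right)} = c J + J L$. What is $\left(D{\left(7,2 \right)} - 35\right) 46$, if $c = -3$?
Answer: $-1104$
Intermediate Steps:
$D{\left(J,L \right)} = 4 + 3 J - J L$ ($D{\left(J,L \right)} = 4 - \left(- 3 J + J L\right) = 4 + 3 J - J L$)
$\left(D{\left(7,2 \right)} - 35\right) 46 = \left(\left(4 + 3 \cdot 7 - 7 \cdot 2\right) - 35\right) 46 = \left(\left(4 + 21 - 14\right) - 35\right) 46 = \left(11 - 35\right) 46 = \left(-24\right) 46 = -1104$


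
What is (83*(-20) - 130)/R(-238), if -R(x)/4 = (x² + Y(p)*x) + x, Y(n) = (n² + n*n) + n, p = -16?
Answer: -895/123284 ≈ -0.0072597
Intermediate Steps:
Y(n) = n + 2*n² (Y(n) = (n² + n²) + n = 2*n² + n = n + 2*n²)
R(x) = -1988*x - 4*x² (R(x) = -4*((x² + (-16*(1 + 2*(-16)))*x) + x) = -4*((x² + (-16*(1 - 32))*x) + x) = -4*((x² + (-16*(-31))*x) + x) = -4*((x² + 496*x) + x) = -4*(x² + 497*x) = -1988*x - 4*x²)
(83*(-20) - 130)/R(-238) = (83*(-20) - 130)/((-4*(-238)*(497 - 238))) = (-1660 - 130)/((-4*(-238)*259)) = -1790/246568 = -1790*1/246568 = -895/123284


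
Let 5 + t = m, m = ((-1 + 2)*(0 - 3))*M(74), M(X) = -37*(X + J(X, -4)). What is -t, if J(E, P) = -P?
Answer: -8653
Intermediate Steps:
M(X) = -148 - 37*X (M(X) = -37*(X - 1*(-4)) = -37*(X + 4) = -37*(4 + X) = -148 - 37*X)
m = 8658 (m = ((-1 + 2)*(0 - 3))*(-148 - 37*74) = (1*(-3))*(-148 - 2738) = -3*(-2886) = 8658)
t = 8653 (t = -5 + 8658 = 8653)
-t = -1*8653 = -8653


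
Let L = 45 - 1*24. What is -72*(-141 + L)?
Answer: 8640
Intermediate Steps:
L = 21 (L = 45 - 24 = 21)
-72*(-141 + L) = -72*(-141 + 21) = -72*(-120) = 8640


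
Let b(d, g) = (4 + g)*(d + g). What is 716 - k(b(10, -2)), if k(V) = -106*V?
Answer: 2412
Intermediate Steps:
716 - k(b(10, -2)) = 716 - (-106)*((-2)² + 4*10 + 4*(-2) + 10*(-2)) = 716 - (-106)*(4 + 40 - 8 - 20) = 716 - (-106)*16 = 716 - 1*(-1696) = 716 + 1696 = 2412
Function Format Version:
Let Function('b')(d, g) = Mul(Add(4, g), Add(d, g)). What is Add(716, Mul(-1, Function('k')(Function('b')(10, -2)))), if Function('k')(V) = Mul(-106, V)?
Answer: 2412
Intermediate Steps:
Add(716, Mul(-1, Function('k')(Function('b')(10, -2)))) = Add(716, Mul(-1, Mul(-106, Add(Pow(-2, 2), Mul(4, 10), Mul(4, -2), Mul(10, -2))))) = Add(716, Mul(-1, Mul(-106, Add(4, 40, -8, -20)))) = Add(716, Mul(-1, Mul(-106, 16))) = Add(716, Mul(-1, -1696)) = Add(716, 1696) = 2412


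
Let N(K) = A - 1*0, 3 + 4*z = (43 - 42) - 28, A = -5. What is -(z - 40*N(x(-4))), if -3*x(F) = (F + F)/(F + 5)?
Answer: -385/2 ≈ -192.50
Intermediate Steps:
x(F) = -2*F/(3*(5 + F)) (x(F) = -(F + F)/(3*(F + 5)) = -2*F/(3*(5 + F)))
z = -15/2 (z = -¾ + ((43 - 42) - 28)/4 = -¾ + (1 - 28)/4 = -¾ + (¼)*(-27) = -¾ - 27/4 = -15/2 ≈ -7.5000)
N(K) = -5 (N(K) = -5 - 1*0 = -5 + 0 = -5)
-(z - 40*N(x(-4))) = -(-15/2 - 40*(-5)) = -(-15/2 + 200) = -1*385/2 = -385/2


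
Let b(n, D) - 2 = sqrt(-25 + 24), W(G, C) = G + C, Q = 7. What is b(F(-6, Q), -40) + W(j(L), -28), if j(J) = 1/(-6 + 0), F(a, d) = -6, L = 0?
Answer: -157/6 + I ≈ -26.167 + 1.0*I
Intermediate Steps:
j(J) = -1/6 (j(J) = 1/(-6) = -1/6)
W(G, C) = C + G
b(n, D) = 2 + I (b(n, D) = 2 + sqrt(-25 + 24) = 2 + sqrt(-1) = 2 + I)
b(F(-6, Q), -40) + W(j(L), -28) = (2 + I) + (-28 - 1/6) = (2 + I) - 169/6 = -157/6 + I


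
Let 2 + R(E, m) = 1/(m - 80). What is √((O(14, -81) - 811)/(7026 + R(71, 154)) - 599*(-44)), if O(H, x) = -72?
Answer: √9767513393510/19251 ≈ 162.34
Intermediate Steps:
R(E, m) = -2 + 1/(-80 + m) (R(E, m) = -2 + 1/(m - 80) = -2 + 1/(-80 + m))
√((O(14, -81) - 811)/(7026 + R(71, 154)) - 599*(-44)) = √((-72 - 811)/(7026 + (161 - 2*154)/(-80 + 154)) - 599*(-44)) = √(-883/(7026 + (161 - 308)/74) + 26356) = √(-883/(7026 + (1/74)*(-147)) + 26356) = √(-883/(7026 - 147/74) + 26356) = √(-883/519777/74 + 26356) = √(-883*74/519777 + 26356) = √(-65342/519777 + 26356) = √(13699177270/519777) = √9767513393510/19251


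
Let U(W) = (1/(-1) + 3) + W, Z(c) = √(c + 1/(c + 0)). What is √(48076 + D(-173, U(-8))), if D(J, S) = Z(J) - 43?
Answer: √(1437579657 + 173*I*√5177890)/173 ≈ 219.16 + 0.030008*I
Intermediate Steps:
Z(c) = √(c + 1/c)
U(W) = 2 + W (U(W) = (-1 + 3) + W = 2 + W)
D(J, S) = -43 + √(J + 1/J) (D(J, S) = √(J + 1/J) - 43 = -43 + √(J + 1/J))
√(48076 + D(-173, U(-8))) = √(48076 + (-43 + √(-173 + 1/(-173)))) = √(48076 + (-43 + √(-173 - 1/173))) = √(48076 + (-43 + √(-29930/173))) = √(48076 + (-43 + I*√5177890/173)) = √(48033 + I*√5177890/173)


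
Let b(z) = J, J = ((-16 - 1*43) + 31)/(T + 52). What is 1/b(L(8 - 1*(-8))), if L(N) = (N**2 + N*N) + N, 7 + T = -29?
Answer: -4/7 ≈ -0.57143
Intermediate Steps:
T = -36 (T = -7 - 29 = -36)
J = -7/4 (J = ((-16 - 1*43) + 31)/(-36 + 52) = ((-16 - 43) + 31)/16 = (-59 + 31)*(1/16) = -28*1/16 = -7/4 ≈ -1.7500)
L(N) = N + 2*N**2 (L(N) = (N**2 + N**2) + N = 2*N**2 + N = N + 2*N**2)
b(z) = -7/4
1/b(L(8 - 1*(-8))) = 1/(-7/4) = -4/7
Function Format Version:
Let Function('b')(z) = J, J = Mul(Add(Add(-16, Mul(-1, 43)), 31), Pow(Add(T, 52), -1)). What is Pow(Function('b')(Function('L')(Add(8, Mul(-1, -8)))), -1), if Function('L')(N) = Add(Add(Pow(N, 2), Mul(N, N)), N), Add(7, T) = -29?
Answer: Rational(-4, 7) ≈ -0.57143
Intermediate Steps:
T = -36 (T = Add(-7, -29) = -36)
J = Rational(-7, 4) (J = Mul(Add(Add(-16, Mul(-1, 43)), 31), Pow(Add(-36, 52), -1)) = Mul(Add(Add(-16, -43), 31), Pow(16, -1)) = Mul(Add(-59, 31), Rational(1, 16)) = Mul(-28, Rational(1, 16)) = Rational(-7, 4) ≈ -1.7500)
Function('L')(N) = Add(N, Mul(2, Pow(N, 2))) (Function('L')(N) = Add(Add(Pow(N, 2), Pow(N, 2)), N) = Add(Mul(2, Pow(N, 2)), N) = Add(N, Mul(2, Pow(N, 2))))
Function('b')(z) = Rational(-7, 4)
Pow(Function('b')(Function('L')(Add(8, Mul(-1, -8)))), -1) = Pow(Rational(-7, 4), -1) = Rational(-4, 7)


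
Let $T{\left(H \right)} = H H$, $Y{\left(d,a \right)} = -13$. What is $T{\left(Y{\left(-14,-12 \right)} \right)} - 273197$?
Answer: $-273028$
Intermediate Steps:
$T{\left(H \right)} = H^{2}$
$T{\left(Y{\left(-14,-12 \right)} \right)} - 273197 = \left(-13\right)^{2} - 273197 = 169 - 273197 = -273028$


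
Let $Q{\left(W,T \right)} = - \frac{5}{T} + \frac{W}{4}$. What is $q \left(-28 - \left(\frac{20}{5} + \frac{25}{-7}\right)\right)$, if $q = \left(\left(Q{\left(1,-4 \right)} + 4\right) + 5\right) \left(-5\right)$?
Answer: $\frac{2985}{2} \approx 1492.5$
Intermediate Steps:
$Q{\left(W,T \right)} = - \frac{5}{T} + \frac{W}{4}$ ($Q{\left(W,T \right)} = - \frac{5}{T} + W \frac{1}{4} = - \frac{5}{T} + \frac{W}{4}$)
$q = - \frac{105}{2}$ ($q = \left(\left(\left(- \frac{5}{-4} + \frac{1}{4} \cdot 1\right) + 4\right) + 5\right) \left(-5\right) = \left(\left(\left(\left(-5\right) \left(- \frac{1}{4}\right) + \frac{1}{4}\right) + 4\right) + 5\right) \left(-5\right) = \left(\left(\left(\frac{5}{4} + \frac{1}{4}\right) + 4\right) + 5\right) \left(-5\right) = \left(\left(\frac{3}{2} + 4\right) + 5\right) \left(-5\right) = \left(\frac{11}{2} + 5\right) \left(-5\right) = \frac{21}{2} \left(-5\right) = - \frac{105}{2} \approx -52.5$)
$q \left(-28 - \left(\frac{20}{5} + \frac{25}{-7}\right)\right) = - \frac{105 \left(-28 - \left(\frac{20}{5} + \frac{25}{-7}\right)\right)}{2} = - \frac{105 \left(-28 - \left(20 \cdot \frac{1}{5} + 25 \left(- \frac{1}{7}\right)\right)\right)}{2} = - \frac{105 \left(-28 - \left(4 - \frac{25}{7}\right)\right)}{2} = - \frac{105 \left(-28 - \frac{3}{7}\right)}{2} = \left(- \frac{105}{2}\right) \left(- \frac{199}{7}\right) = \frac{2985}{2}$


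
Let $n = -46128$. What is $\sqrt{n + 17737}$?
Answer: $i \sqrt{28391} \approx 168.5 i$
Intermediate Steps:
$\sqrt{n + 17737} = \sqrt{-46128 + 17737} = \sqrt{-28391} = i \sqrt{28391}$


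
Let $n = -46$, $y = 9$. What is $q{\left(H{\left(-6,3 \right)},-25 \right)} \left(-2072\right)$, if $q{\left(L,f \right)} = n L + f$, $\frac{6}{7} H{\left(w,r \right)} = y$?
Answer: $1052576$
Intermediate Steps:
$H{\left(w,r \right)} = \frac{21}{2}$ ($H{\left(w,r \right)} = \frac{7}{6} \cdot 9 = \frac{21}{2}$)
$q{\left(L,f \right)} = f - 46 L$ ($q{\left(L,f \right)} = - 46 L + f = f - 46 L$)
$q{\left(H{\left(-6,3 \right)},-25 \right)} \left(-2072\right) = \left(-25 - 483\right) \left(-2072\right) = \left(-508\right) \left(-2072\right) = 1052576$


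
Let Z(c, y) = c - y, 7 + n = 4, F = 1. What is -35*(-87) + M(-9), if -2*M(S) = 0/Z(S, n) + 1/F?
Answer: 6089/2 ≈ 3044.5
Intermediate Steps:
n = -3 (n = -7 + 4 = -3)
M(S) = -½ (M(S) = -(0/(S - 1*(-3)) + 1/1)/2 = -(0/(S + 3) + 1*1)/2 = -(0/(3 + S) + 1)/2 = -(0 + 1)/2 = -½*1 = -½)
-35*(-87) + M(-9) = -35*(-87) - ½ = 3045 - ½ = 6089/2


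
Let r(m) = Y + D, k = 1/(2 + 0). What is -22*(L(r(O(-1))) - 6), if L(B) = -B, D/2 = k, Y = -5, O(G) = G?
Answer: 44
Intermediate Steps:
k = 1/2 ≈ 0.50000
D = 1 (D = 2*(1/2) = 1)
r(m) = -4 (r(m) = -5 + 1 = -4)
-22*(L(r(O(-1))) - 6) = -22*(-1*(-4) - 6) = -22*(4 - 6) = -22*(-2) = 44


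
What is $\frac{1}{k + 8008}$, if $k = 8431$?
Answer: $\frac{1}{16439} \approx 6.0831 \cdot 10^{-5}$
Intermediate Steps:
$\frac{1}{k + 8008} = \frac{1}{8431 + 8008} = \frac{1}{16439}$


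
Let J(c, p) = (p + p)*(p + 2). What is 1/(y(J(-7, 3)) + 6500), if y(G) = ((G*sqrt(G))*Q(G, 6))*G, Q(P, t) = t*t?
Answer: -13/62901100 + 81*sqrt(30)/78626375 ≈ 5.4359e-6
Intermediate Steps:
Q(P, t) = t**2
J(c, p) = 2*p*(2 + p) (J(c, p) = (2*p)*(2 + p) = 2*p*(2 + p))
y(G) = 36*G**(5/2) (y(G) = ((G*sqrt(G))*6**2)*G = (G**(3/2)*36)*G = (36*G**(3/2))*G = 36*G**(5/2))
1/(y(J(-7, 3)) + 6500) = 1/(36*(2*3*(2 + 3))**(5/2) + 6500) = 1/(36*(2*3*5)**(5/2) + 6500) = 1/(36*30**(5/2) + 6500) = 1/(36*(900*sqrt(30)) + 6500) = 1/(32400*sqrt(30) + 6500) = 1/(6500 + 32400*sqrt(30))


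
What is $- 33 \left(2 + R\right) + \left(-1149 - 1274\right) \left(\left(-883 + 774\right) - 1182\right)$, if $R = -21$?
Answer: $3128720$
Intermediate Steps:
$- 33 \left(2 + R\right) + \left(-1149 - 1274\right) \left(\left(-883 + 774\right) - 1182\right) = - 33 \left(2 - 21\right) + \left(-1149 - 1274\right) \left(\left(-883 + 774\right) - 1182\right) = \left(-33\right) \left(-19\right) - 2423 \left(-109 - 1182\right) = 627 - -3128093 = 627 + 3128093 = 3128720$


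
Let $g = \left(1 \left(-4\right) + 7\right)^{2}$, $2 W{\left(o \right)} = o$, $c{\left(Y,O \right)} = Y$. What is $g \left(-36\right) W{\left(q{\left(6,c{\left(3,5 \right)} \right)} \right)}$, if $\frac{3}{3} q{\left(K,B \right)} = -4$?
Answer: $648$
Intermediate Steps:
$q{\left(K,B \right)} = -4$
$W{\left(o \right)} = \frac{o}{2}$
$g = 9$ ($g = \left(-4 + 7\right)^{2} = 3^{2} = 9$)
$g \left(-36\right) W{\left(q{\left(6,c{\left(3,5 \right)} \right)} \right)} = 9 \left(-36\right) \frac{1}{2} \left(-4\right) = \left(-324\right) \left(-2\right) = 648$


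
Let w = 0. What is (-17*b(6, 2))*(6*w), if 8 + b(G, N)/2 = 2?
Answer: 0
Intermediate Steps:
b(G, N) = -12 (b(G, N) = -16 + 2*2 = -16 + 4 = -12)
(-17*b(6, 2))*(6*w) = (-17*(-12))*(6*0) = 204*0 = 0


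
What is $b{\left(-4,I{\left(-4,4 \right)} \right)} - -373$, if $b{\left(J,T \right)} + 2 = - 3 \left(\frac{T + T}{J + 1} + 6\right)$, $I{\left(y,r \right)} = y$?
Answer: $345$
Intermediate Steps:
$b{\left(J,T \right)} = -20 - \frac{6 T}{1 + J}$ ($b{\left(J,T \right)} = -2 - 3 \left(\frac{T + T}{J + 1} + 6\right) = -2 - 3 \left(\frac{2 T}{1 + J} + 6\right) = -2 - 3 \left(6 + \frac{2 T}{1 + J}\right) = -2 - \left(18 + \frac{6 T}{1 + J}\right) = -20 - \frac{6 T}{1 + J}$)
$b{\left(-4,I{\left(-4,4 \right)} \right)} - -373 = \frac{2 \left(-10 - -40 - -12\right)}{1 - 4} - -373 = \frac{2 \left(-10 + 40 + 12\right)}{-3} + 373 = 2 \left(- \frac{1}{3}\right) 42 + 373 = -28 + 373 = 345$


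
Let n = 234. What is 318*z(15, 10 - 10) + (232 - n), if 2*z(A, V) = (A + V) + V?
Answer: 2383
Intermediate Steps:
z(A, V) = V + A/2 (z(A, V) = ((A + V) + V)/2 = (A + 2*V)/2 = V + A/2)
318*z(15, 10 - 10) + (232 - n) = 318*((10 - 10) + (½)*15) + (232 - 1*234) = 318*(0 + 15/2) + (232 - 234) = 318*(15/2) - 2 = 2385 - 2 = 2383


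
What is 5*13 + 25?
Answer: 90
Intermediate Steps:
5*13 + 25 = 65 + 25 = 90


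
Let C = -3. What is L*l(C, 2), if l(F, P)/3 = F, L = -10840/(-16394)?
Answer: -48780/8197 ≈ -5.9510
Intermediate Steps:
L = 5420/8197 (L = -10840*(-1/16394) = 5420/8197 ≈ 0.66122)
l(F, P) = 3*F
L*l(C, 2) = 5420*(3*(-3))/8197 = (5420/8197)*(-9) = -48780/8197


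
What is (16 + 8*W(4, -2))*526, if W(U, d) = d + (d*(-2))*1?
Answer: 16832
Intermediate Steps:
W(U, d) = -d (W(U, d) = d - 2*d*1 = d - 2*d = -d)
(16 + 8*W(4, -2))*526 = (16 + 8*(-1*(-2)))*526 = (16 + 8*2)*526 = (16 + 16)*526 = 32*526 = 16832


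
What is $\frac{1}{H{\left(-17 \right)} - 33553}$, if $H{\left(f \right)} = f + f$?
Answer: $- \frac{1}{33587} \approx -2.9773 \cdot 10^{-5}$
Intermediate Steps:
$H{\left(f \right)} = 2 f$
$\frac{1}{H{\left(-17 \right)} - 33553} = \frac{1}{2 \left(-17\right) - 33553} = \frac{1}{-34 - 33553} = \frac{1}{-33587} = - \frac{1}{33587}$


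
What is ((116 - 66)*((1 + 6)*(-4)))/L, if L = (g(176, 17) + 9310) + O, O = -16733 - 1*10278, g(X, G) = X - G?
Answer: 100/1253 ≈ 0.079808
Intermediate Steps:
O = -27011 (O = -16733 - 10278 = -27011)
L = -17542 (L = ((176 - 1*17) + 9310) - 27011 = ((176 - 17) + 9310) - 27011 = (159 + 9310) - 27011 = 9469 - 27011 = -17542)
((116 - 66)*((1 + 6)*(-4)))/L = ((116 - 66)*((1 + 6)*(-4)))/(-17542) = (50*(7*(-4)))*(-1/17542) = (50*(-28))*(-1/17542) = -1400*(-1/17542) = 100/1253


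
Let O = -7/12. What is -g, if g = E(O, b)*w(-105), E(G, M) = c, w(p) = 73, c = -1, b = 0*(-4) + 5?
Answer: 73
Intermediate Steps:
b = 5 (b = 0 + 5 = 5)
O = -7/12 (O = -7*1/12 = -7/12 ≈ -0.58333)
E(G, M) = -1
g = -73 (g = -1*73 = -73)
-g = -1*(-73) = 73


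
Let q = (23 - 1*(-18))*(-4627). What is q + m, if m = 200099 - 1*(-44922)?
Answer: 55314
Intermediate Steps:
q = -189707 (q = (23 + 18)*(-4627) = 41*(-4627) = -189707)
m = 245021 (m = 200099 + 44922 = 245021)
q + m = -189707 + 245021 = 55314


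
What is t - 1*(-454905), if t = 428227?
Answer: 883132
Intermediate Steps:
t - 1*(-454905) = 428227 - 1*(-454905) = 428227 + 454905 = 883132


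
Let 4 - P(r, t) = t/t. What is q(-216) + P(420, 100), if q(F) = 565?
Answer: 568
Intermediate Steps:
P(r, t) = 3 (P(r, t) = 4 - t/t = 4 - 1*1 = 4 - 1 = 3)
q(-216) + P(420, 100) = 565 + 3 = 568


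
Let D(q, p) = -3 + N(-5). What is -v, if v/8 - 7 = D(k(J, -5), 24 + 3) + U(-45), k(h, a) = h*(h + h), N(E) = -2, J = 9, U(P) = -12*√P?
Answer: -16 + 288*I*√5 ≈ -16.0 + 643.99*I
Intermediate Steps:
k(h, a) = 2*h² (k(h, a) = h*(2*h) = 2*h²)
D(q, p) = -5 (D(q, p) = -3 - 2 = -5)
v = 16 - 288*I*√5 (v = 56 + 8*(-5 - 36*I*√5) = 56 + (-40 - 288*I*√5) = 16 - 288*I*√5 ≈ 16.0 - 643.99*I)
-v = -(16 - 288*I*√5) = -16 + 288*I*√5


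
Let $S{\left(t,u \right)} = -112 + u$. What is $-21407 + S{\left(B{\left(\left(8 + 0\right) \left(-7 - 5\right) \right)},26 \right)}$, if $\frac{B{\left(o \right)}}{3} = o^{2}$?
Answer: $-21493$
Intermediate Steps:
$B{\left(o \right)} = 3 o^{2}$
$-21407 + S{\left(B{\left(\left(8 + 0\right) \left(-7 - 5\right) \right)},26 \right)} = -21407 + \left(-112 + 26\right) = -21407 - 86 = -21493$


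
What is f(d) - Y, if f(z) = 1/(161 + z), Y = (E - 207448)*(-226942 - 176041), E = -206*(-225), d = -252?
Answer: -5907697735395/91 ≈ -6.4920e+10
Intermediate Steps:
E = 46350
Y = 64919755334 (Y = (46350 - 207448)*(-226942 - 176041) = -161098*(-402983) = 64919755334)
f(d) - Y = 1/(161 - 252) - 1*64919755334 = 1/(-91) - 64919755334 = -1/91 - 64919755334 = -5907697735395/91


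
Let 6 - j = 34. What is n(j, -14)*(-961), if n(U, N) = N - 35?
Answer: 47089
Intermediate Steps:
j = -28 (j = 6 - 1*34 = 6 - 34 = -28)
n(U, N) = -35 + N
n(j, -14)*(-961) = (-35 - 14)*(-961) = -49*(-961) = 47089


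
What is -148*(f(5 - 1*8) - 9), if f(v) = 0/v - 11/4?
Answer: 1739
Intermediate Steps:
f(v) = -11/4 (f(v) = 0 - 11*¼ = 0 - 11/4 = -11/4)
-148*(f(5 - 1*8) - 9) = -148*(-11/4 - 9) = -148*(-47/4) = 1739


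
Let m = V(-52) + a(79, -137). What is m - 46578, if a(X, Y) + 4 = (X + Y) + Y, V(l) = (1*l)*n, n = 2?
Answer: -46881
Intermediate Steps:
V(l) = 2*l (V(l) = (1*l)*2 = l*2 = 2*l)
a(X, Y) = -4 + X + 2*Y (a(X, Y) = -4 + ((X + Y) + Y) = -4 + (X + 2*Y) = -4 + X + 2*Y)
m = -303 (m = 2*(-52) + (-4 + 79 + 2*(-137)) = -104 + (-4 + 79 - 274) = -104 - 199 = -303)
m - 46578 = -303 - 46578 = -46881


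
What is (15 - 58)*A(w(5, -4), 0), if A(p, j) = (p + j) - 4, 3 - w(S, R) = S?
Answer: 258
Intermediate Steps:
w(S, R) = 3 - S
A(p, j) = -4 + j + p (A(p, j) = (j + p) - 4 = -4 + j + p)
(15 - 58)*A(w(5, -4), 0) = (15 - 58)*(-4 + 0 + (3 - 1*5)) = -43*(-4 + 0 + (3 - 5)) = -43*(-4 + 0 - 2) = -43*(-6) = 258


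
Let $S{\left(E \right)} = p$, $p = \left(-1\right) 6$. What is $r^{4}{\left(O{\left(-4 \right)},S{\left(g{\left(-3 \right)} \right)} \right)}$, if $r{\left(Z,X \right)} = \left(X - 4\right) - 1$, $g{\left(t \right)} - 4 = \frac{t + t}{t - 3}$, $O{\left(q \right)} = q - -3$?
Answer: $14641$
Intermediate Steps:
$O{\left(q \right)} = 3 + q$ ($O{\left(q \right)} = q + 3 = 3 + q$)
$g{\left(t \right)} = 4 + \frac{2 t}{-3 + t}$ ($g{\left(t \right)} = 4 + \frac{t + t}{t - 3} = 4 + \frac{2 t}{-3 + t}$)
$p = -6$
$S{\left(E \right)} = -6$
$r{\left(Z,X \right)} = -5 + X$ ($r{\left(Z,X \right)} = \left(-4 + X\right) - 1 = -5 + X$)
$r^{4}{\left(O{\left(-4 \right)},S{\left(g{\left(-3 \right)} \right)} \right)} = \left(-5 - 6\right)^{4} = \left(-11\right)^{4} = 14641$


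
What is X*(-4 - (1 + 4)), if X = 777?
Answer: -6993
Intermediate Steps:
X*(-4 - (1 + 4)) = 777*(-4 - (1 + 4)) = 777*(-4 - 1*5) = 777*(-4 - 5) = 777*(-9) = -6993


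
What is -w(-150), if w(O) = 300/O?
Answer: 2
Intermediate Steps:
-w(-150) = -300/(-150) = -300*(-1)/150 = -1*(-2) = 2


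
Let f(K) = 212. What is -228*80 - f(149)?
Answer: -18452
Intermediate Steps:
-228*80 - f(149) = -228*80 - 1*212 = -18240 - 212 = -18452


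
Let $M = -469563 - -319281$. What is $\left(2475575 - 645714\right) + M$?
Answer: $1679579$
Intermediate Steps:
$M = -150282$ ($M = -469563 + 319281 = -150282$)
$\left(2475575 - 645714\right) + M = \left(2475575 - 645714\right) - 150282 = 1829861 - 150282 = 1679579$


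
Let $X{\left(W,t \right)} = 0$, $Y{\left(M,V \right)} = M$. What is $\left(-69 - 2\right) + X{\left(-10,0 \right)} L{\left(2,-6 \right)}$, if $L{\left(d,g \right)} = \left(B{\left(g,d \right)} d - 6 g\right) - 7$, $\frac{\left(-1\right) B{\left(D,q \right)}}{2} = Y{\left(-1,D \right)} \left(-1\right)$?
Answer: $-71$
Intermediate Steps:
$B{\left(D,q \right)} = -2$ ($B{\left(D,q \right)} = - 2 \left(\left(-1\right) \left(-1\right)\right) = \left(-2\right) 1 = -2$)
$L{\left(d,g \right)} = -7 - 6 g - 2 d$ ($L{\left(d,g \right)} = \left(- 2 d - 6 g\right) - 7 = \left(- 6 g - 2 d\right) - 7 = -7 - 6 g - 2 d$)
$\left(-69 - 2\right) + X{\left(-10,0 \right)} L{\left(2,-6 \right)} = \left(-69 - 2\right) + 0 \left(-7 - -36 - 4\right) = -71 + 0 \left(-7 + 36 - 4\right) = -71 + 0 \cdot 25 = -71 + 0 = -71$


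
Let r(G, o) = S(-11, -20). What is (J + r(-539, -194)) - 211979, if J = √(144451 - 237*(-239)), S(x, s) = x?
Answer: -211990 + √201094 ≈ -2.1154e+5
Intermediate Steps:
r(G, o) = -11
J = √201094 (J = √(144451 + 56643) = √201094 ≈ 448.44)
(J + r(-539, -194)) - 211979 = (√201094 - 11) - 211979 = (-11 + √201094) - 211979 = -211990 + √201094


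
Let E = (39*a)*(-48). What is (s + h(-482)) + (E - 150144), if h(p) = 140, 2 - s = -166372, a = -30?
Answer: 72530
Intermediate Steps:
s = 166374 (s = 2 - 1*(-166372) = 2 + 166372 = 166374)
E = 56160 (E = (39*(-30))*(-48) = -1170*(-48) = 56160)
(s + h(-482)) + (E - 150144) = (166374 + 140) + (56160 - 150144) = 166514 - 93984 = 72530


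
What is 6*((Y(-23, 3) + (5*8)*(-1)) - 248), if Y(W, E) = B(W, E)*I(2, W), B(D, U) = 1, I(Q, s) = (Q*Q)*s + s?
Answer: -2418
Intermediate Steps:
I(Q, s) = s + s*Q² (I(Q, s) = Q²*s + s = s*Q² + s = s + s*Q²)
Y(W, E) = 5*W (Y(W, E) = 1*(W*(1 + 2²)) = 1*(W*(1 + 4)) = 1*(W*5) = 1*(5*W) = 5*W)
6*((Y(-23, 3) + (5*8)*(-1)) - 248) = 6*((5*(-23) + (5*8)*(-1)) - 248) = 6*((-115 + 40*(-1)) - 248) = 6*((-115 - 40) - 248) = 6*(-155 - 248) = 6*(-403) = -2418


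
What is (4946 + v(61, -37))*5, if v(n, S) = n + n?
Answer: 25340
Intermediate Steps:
v(n, S) = 2*n
(4946 + v(61, -37))*5 = (4946 + 2*61)*5 = (4946 + 122)*5 = 5068*5 = 25340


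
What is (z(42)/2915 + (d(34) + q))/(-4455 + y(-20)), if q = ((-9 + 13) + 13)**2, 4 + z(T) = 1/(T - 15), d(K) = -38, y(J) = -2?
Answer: -19754848/350788185 ≈ -0.056316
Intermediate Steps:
z(T) = -4 + 1/(-15 + T) (z(T) = -4 + 1/(T - 15) = -4 + 1/(-15 + T))
q = 289 (q = (4 + 13)**2 = 17**2 = 289)
(z(42)/2915 + (d(34) + q))/(-4455 + y(-20)) = (((61 - 4*42)/(-15 + 42))/2915 + (-38 + 289))/(-4455 - 2) = (((61 - 168)/27)*(1/2915) + 251)/(-4457) = (((1/27)*(-107))*(1/2915) + 251)*(-1/4457) = (-107/27*1/2915 + 251)*(-1/4457) = (-107/78705 + 251)*(-1/4457) = (19754848/78705)*(-1/4457) = -19754848/350788185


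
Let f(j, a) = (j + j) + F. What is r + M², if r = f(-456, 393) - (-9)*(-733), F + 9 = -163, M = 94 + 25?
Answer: 6480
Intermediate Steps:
M = 119
F = -172 (F = -9 - 163 = -172)
f(j, a) = -172 + 2*j (f(j, a) = (j + j) - 172 = 2*j - 172 = -172 + 2*j)
r = -7681 (r = (-172 + 2*(-456)) - (-9)*(-733) = (-172 - 912) - 1*6597 = -1084 - 6597 = -7681)
r + M² = -7681 + 119² = -7681 + 14161 = 6480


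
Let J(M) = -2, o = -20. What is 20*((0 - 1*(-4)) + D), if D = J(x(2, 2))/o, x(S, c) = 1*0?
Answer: 82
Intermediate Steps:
x(S, c) = 0
D = ⅒ (D = -2/(-20) = -2*(-1/20) = ⅒ ≈ 0.10000)
20*((0 - 1*(-4)) + D) = 20*((0 - 1*(-4)) + ⅒) = 20*((0 + 4) + ⅒) = 20*(4 + ⅒) = 20*(41/10) = 82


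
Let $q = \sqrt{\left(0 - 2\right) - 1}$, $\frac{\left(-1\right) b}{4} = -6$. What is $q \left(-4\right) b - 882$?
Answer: $-882 - 96 i \sqrt{3} \approx -882.0 - 166.28 i$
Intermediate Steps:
$b = 24$ ($b = \left(-4\right) \left(-6\right) = 24$)
$q = i \sqrt{3}$ ($q = \sqrt{-2 - 1} = \sqrt{-3} = i \sqrt{3} \approx 1.732 i$)
$q \left(-4\right) b - 882 = i \sqrt{3} \left(-4\right) 24 - 882 = - 4 i \sqrt{3} \cdot 24 - 882 = - 96 i \sqrt{3} - 882 = -882 - 96 i \sqrt{3}$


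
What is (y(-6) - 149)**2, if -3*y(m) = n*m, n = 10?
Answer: 16641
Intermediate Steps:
y(m) = -10*m/3
(y(-6) - 149)**2 = (-10/3*(-6) - 149)**2 = (20 - 149)**2 = (-129)**2 = 16641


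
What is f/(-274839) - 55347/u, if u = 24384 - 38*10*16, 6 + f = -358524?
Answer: -169587863/98640256 ≈ -1.7193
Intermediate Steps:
f = -358530 (f = -6 - 358524 = -358530)
u = 18304 (u = 24384 - 380*16 = 24384 - 6080 = 18304)
f/(-274839) - 55347/u = -358530/(-274839) - 55347/18304 = -358530*(-1/274839) - 55347*1/18304 = 7030/5389 - 55347/18304 = -169587863/98640256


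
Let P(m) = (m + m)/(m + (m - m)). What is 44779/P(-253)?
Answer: 44779/2 ≈ 22390.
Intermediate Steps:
P(m) = 2 (P(m) = (2*m)/(m + 0) = (2*m)/m = 2)
44779/P(-253) = 44779/2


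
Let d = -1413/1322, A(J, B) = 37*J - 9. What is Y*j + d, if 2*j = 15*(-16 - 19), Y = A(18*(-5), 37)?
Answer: 579357531/661 ≈ 8.7649e+5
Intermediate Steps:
A(J, B) = -9 + 37*J
Y = -3339 (Y = -9 + 37*(18*(-5)) = -9 + 37*(-90) = -9 - 3330 = -3339)
d = -1413/1322 (d = -1413*1/1322 = -1413/1322 ≈ -1.0688)
j = -525/2 (j = (15*(-16 - 19))/2 = (15*(-35))/2 = (1/2)*(-525) = -525/2 ≈ -262.50)
Y*j + d = -3339*(-525/2) - 1413/1322 = 1752975/2 - 1413/1322 = 579357531/661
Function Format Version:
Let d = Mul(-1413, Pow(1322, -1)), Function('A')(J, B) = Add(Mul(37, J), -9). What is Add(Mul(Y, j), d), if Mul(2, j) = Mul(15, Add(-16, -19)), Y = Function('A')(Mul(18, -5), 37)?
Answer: Rational(579357531, 661) ≈ 8.7649e+5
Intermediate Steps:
Function('A')(J, B) = Add(-9, Mul(37, J))
Y = -3339 (Y = Add(-9, Mul(37, Mul(18, -5))) = Add(-9, Mul(37, -90)) = Add(-9, -3330) = -3339)
d = Rational(-1413, 1322) (d = Mul(-1413, Rational(1, 1322)) = Rational(-1413, 1322) ≈ -1.0688)
j = Rational(-525, 2) (j = Mul(Rational(1, 2), Mul(15, Add(-16, -19))) = Mul(Rational(1, 2), Mul(15, -35)) = Mul(Rational(1, 2), -525) = Rational(-525, 2) ≈ -262.50)
Add(Mul(Y, j), d) = Add(Mul(-3339, Rational(-525, 2)), Rational(-1413, 1322)) = Add(Rational(1752975, 2), Rational(-1413, 1322)) = Rational(579357531, 661)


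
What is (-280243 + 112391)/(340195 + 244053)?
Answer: -41963/146062 ≈ -0.28730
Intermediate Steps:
(-280243 + 112391)/(340195 + 244053) = -167852/584248 = -167852*1/584248 = -41963/146062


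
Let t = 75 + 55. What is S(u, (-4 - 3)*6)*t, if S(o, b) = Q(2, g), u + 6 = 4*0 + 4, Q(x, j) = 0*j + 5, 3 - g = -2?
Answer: 650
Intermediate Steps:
g = 5 (g = 3 - 1*(-2) = 3 + 2 = 5)
t = 130
Q(x, j) = 5 (Q(x, j) = 0 + 5 = 5)
u = -2 (u = -6 + (4*0 + 4) = -6 + (0 + 4) = -6 + 4 = -2)
S(o, b) = 5
S(u, (-4 - 3)*6)*t = 5*130 = 650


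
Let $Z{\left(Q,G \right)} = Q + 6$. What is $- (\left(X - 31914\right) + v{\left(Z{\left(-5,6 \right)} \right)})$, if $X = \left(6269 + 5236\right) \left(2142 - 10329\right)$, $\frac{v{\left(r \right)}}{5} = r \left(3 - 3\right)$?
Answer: $94223349$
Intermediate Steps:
$Z{\left(Q,G \right)} = 6 + Q$
$v{\left(r \right)} = 0$ ($v{\left(r \right)} = 5 r \left(3 - 3\right) = 5 r 0 = 5 \cdot 0 = 0$)
$X = -94191435$ ($X = 11505 \left(-8187\right) = -94191435$)
$- (\left(X - 31914\right) + v{\left(Z{\left(-5,6 \right)} \right)}) = - (\left(-94191435 - 31914\right) + 0) = - (-94223349 + 0) = \left(-1\right) \left(-94223349\right) = 94223349$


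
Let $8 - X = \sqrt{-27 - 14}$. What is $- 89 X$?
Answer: $-712 + 89 i \sqrt{41} \approx -712.0 + 569.88 i$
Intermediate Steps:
$X = 8 - i \sqrt{41}$ ($X = 8 - \sqrt{-27 - 14} = 8 - \sqrt{-41} = 8 - i \sqrt{41} \approx 8.0 - 6.4031 i$)
$- 89 X = - 89 \left(8 - i \sqrt{41}\right) = -712 + 89 i \sqrt{41}$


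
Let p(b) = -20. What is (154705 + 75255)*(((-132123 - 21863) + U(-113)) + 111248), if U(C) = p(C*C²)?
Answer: -9832629680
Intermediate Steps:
U(C) = -20
(154705 + 75255)*(((-132123 - 21863) + U(-113)) + 111248) = (154705 + 75255)*(((-132123 - 21863) - 20) + 111248) = 229960*((-153986 - 20) + 111248) = 229960*(-154006 + 111248) = 229960*(-42758) = -9832629680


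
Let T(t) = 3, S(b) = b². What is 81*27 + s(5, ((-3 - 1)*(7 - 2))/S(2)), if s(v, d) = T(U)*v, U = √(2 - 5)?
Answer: 2202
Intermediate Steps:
U = I*√3 (U = √(-3) = I*√3 ≈ 1.732*I)
s(v, d) = 3*v
81*27 + s(5, ((-3 - 1)*(7 - 2))/S(2)) = 81*27 + 3*5 = 2187 + 15 = 2202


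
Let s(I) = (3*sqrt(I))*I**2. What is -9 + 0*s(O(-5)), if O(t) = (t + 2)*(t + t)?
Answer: -9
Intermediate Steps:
O(t) = 2*t*(2 + t) (O(t) = (2 + t)*(2*t) = 2*t*(2 + t))
s(I) = 3*I**(5/2)
-9 + 0*s(O(-5)) = -9 + 0*(3*(2*(-5)*(2 - 5))**(5/2)) = -9 + 0*(3*(2*(-5)*(-3))**(5/2)) = -9 + 0*(3*30**(5/2)) = -9 + 0*(3*(900*sqrt(30))) = -9 + 0*(2700*sqrt(30)) = -9 + 0 = -9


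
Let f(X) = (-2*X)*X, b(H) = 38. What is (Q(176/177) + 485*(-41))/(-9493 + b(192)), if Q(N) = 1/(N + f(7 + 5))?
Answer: 1010158177/480314000 ≈ 2.1031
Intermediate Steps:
f(X) = -2*X²
Q(N) = 1/(-288 + N) (Q(N) = 1/(N - 2*(7 + 5)²) = 1/(N - 2*12²) = 1/(N - 2*144) = 1/(N - 288) = 1/(-288 + N))
(Q(176/177) + 485*(-41))/(-9493 + b(192)) = (1/(-288 + 176/177) + 485*(-41))/(-9493 + 38) = (1/(-288 + 176*(1/177)) - 19885)/(-9455) = (1/(-288 + 176/177) - 19885)*(-1/9455) = (1/(-50800/177) - 19885)*(-1/9455) = (-177/50800 - 19885)*(-1/9455) = -1010158177/50800*(-1/9455) = 1010158177/480314000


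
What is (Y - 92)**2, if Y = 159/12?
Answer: 99225/16 ≈ 6201.6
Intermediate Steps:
Y = 53/4 (Y = 159*(1/12) = 53/4 ≈ 13.250)
(Y - 92)**2 = (53/4 - 92)**2 = (-315/4)**2 = 99225/16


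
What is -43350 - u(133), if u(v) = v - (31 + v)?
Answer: -43319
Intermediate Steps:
u(v) = -31 (u(v) = v + (-31 - v) = -31)
-43350 - u(133) = -43350 - 1*(-31) = -43350 + 31 = -43319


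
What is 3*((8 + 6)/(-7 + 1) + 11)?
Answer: 26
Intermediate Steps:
3*((8 + 6)/(-7 + 1) + 11) = 3*(14/(-6) + 11) = 3*(14*(-⅙) + 11) = 3*(-7/3 + 11) = 3*(26/3) = 26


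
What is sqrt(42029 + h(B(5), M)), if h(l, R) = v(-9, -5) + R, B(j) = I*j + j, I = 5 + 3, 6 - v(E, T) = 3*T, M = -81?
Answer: sqrt(41969) ≈ 204.86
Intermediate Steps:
v(E, T) = 6 - 3*T
I = 8
B(j) = 9*j (B(j) = 8*j + j = 9*j)
h(l, R) = 21 + R (h(l, R) = (6 - 3*(-5)) + R = (6 + 15) + R = 21 + R)
sqrt(42029 + h(B(5), M)) = sqrt(42029 + (21 - 81)) = sqrt(42029 - 60) = sqrt(41969)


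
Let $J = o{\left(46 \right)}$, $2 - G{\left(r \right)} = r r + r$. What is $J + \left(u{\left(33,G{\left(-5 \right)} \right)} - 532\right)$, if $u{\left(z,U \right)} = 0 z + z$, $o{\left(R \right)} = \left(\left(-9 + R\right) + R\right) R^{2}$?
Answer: $175129$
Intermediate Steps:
$G{\left(r \right)} = 2 - r - r^{2}$ ($G{\left(r \right)} = 2 - \left(r r + r\right) = 2 - \left(r^{2} + r\right) = 2 - \left(r + r^{2}\right) = 2 - r - r^{2}$)
$o{\left(R \right)} = R^{2} \left(-9 + 2 R\right)$ ($o{\left(R \right)} = \left(-9 + 2 R\right) R^{2} = R^{2} \left(-9 + 2 R\right)$)
$J = 175628$ ($J = 46^{2} \left(-9 + 2 \cdot 46\right) = 2116 \left(-9 + 92\right) = 2116 \cdot 83 = 175628$)
$u{\left(z,U \right)} = z$ ($u{\left(z,U \right)} = 0 + z = z$)
$J + \left(u{\left(33,G{\left(-5 \right)} \right)} - 532\right) = 175628 + \left(33 - 532\right) = 175628 - 499 = 175129$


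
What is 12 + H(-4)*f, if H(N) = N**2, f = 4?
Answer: 76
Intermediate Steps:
12 + H(-4)*f = 12 + (-4)**2*4 = 12 + 16*4 = 12 + 64 = 76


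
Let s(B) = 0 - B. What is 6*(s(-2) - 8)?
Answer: -36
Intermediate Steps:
s(B) = -B
6*(s(-2) - 8) = 6*(-1*(-2) - 8) = 6*(2 - 8) = 6*(-6) = -36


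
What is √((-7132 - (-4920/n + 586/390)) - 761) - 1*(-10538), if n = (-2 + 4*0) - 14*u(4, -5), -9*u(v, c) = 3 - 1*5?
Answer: 10538 + 1132*I*√139035/4485 ≈ 10538.0 + 94.112*I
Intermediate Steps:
u(v, c) = 2/9 (u(v, c) = -(3 - 1*5)/9 = -(3 - 5)/9 = -⅑*(-2) = 2/9)
n = -46/9 (n = (-2 + 4*0) - 14*2/9 = (-2 + 0) - 28/9 = -2 - 28/9 = -46/9 ≈ -5.1111)
√((-7132 - (-4920/n + 586/390)) - 761) - 1*(-10538) = √((-7132 - (-4920/(-46/9) + 586/390)) - 761) - 1*(-10538) = √((-7132 - (-4920*(-9/46) + 586*(1/390))) - 761) + 10538 = √((-7132 - (22140/23 + 293/195)) - 761) + 10538 = √((-7132 - 1*4324039/4485) - 761) + 10538 = √((-7132 - 4324039/4485) - 761) + 10538 = √(-36311059/4485 - 761) + 10538 = √(-39724144/4485) + 10538 = 1132*I*√139035/4485 + 10538 = 10538 + 1132*I*√139035/4485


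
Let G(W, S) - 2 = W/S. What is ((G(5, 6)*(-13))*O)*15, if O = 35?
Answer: -38675/2 ≈ -19338.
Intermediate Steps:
G(W, S) = 2 + W/S
((G(5, 6)*(-13))*O)*15 = (((2 + 5/6)*(-13))*35)*15 = (((2 + 5*(⅙))*(-13))*35)*15 = (((2 + ⅚)*(-13))*35)*15 = (((17/6)*(-13))*35)*15 = -221/6*35*15 = -7735/6*15 = -38675/2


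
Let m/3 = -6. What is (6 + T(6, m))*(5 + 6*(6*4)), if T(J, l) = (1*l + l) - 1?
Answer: -4619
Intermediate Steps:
m = -18 (m = 3*(-6) = -18)
T(J, l) = -1 + 2*l (T(J, l) = (l + l) - 1 = 2*l - 1 = -1 + 2*l)
(6 + T(6, m))*(5 + 6*(6*4)) = (6 + (-1 + 2*(-18)))*(5 + 6*(6*4)) = (6 + (-1 - 36))*(5 + 6*24) = (6 - 37)*(5 + 144) = -31*149 = -4619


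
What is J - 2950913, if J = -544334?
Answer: -3495247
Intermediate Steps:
J - 2950913 = -544334 - 2950913 = -3495247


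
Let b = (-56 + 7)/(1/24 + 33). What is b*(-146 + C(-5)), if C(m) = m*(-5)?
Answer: 142296/793 ≈ 179.44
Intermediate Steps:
C(m) = -5*m
b = -1176/793 (b = -49/(1/24 + 33) = -49/793/24 = -49*24/793 = -1176/793 ≈ -1.4830)
b*(-146 + C(-5)) = -1176*(-146 - 5*(-5))/793 = -1176*(-146 + 25)/793 = -1176/793*(-121) = 142296/793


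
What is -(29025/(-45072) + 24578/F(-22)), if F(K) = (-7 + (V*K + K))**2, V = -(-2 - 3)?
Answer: -60776399/96759568 ≈ -0.62812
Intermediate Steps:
V = 5 (V = -1*(-5) = 5)
F(K) = (-7 + 6*K)**2 (F(K) = (-7 + (5*K + K))**2 = (-7 + 6*K)**2)
-(29025/(-45072) + 24578/F(-22)) = -(29025/(-45072) + 24578/((-7 + 6*(-22))**2)) = -(29025*(-1/45072) + 24578/((-7 - 132)**2)) = -(-3225/5008 + 24578/((-139)**2)) = -(-3225/5008 + 24578/19321) = -1*60776399/96759568 = -60776399/96759568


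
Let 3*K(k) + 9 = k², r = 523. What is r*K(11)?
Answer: 58576/3 ≈ 19525.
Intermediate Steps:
K(k) = -3 + k²/3
r*K(11) = 523*(-3 + (⅓)*11²) = 523*(-3 + (⅓)*121) = 523*(-3 + 121/3) = 523*(112/3) = 58576/3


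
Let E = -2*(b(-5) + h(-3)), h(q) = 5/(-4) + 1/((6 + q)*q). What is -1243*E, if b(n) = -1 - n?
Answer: 118085/18 ≈ 6560.3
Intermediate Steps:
h(q) = -5/4 + 1/(q*(6 + q)) (h(q) = 5*(-1/4) + 1/(q*(6 + q)) = -5/4 + 1/(q*(6 + q)))
E = -95/18 (E = -2*((-1 - 1*(-5)) + (1/4)*(4 - 30*(-3) - 5*(-3)**2)/(-3*(6 - 3))) = -2*((-1 + 5) + (1/4)*(-1/3)*(4 + 90 - 5*9)/3) = -2*(4 + (1/4)*(-1/3)*(1/3)*(4 + 90 - 45)) = -2*(4 + (1/4)*(-1/3)*(1/3)*49) = -2*(4 - 49/36) = -2*95/36 = -95/18 ≈ -5.2778)
-1243*E = -1243*(-95/18) = 118085/18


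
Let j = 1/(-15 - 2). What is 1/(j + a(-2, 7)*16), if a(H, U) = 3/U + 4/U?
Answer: 17/271 ≈ 0.062731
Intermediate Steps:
j = -1/17 (j = 1/(-17) = -1/17 ≈ -0.058824)
a(H, U) = 7/U
1/(j + a(-2, 7)*16) = 1/(-1/17 + (7/7)*16) = 1/(-1/17 + (7*(1/7))*16) = 1/(-1/17 + 1*16) = 1/(-1/17 + 16) = 1/(271/17) = 17/271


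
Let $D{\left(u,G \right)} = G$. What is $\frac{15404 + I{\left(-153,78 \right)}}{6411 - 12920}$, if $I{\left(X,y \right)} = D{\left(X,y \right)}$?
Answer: $- \frac{15482}{6509} \approx -2.3786$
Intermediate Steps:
$I{\left(X,y \right)} = y$
$\frac{15404 + I{\left(-153,78 \right)}}{6411 - 12920} = \frac{15404 + 78}{6411 - 12920} = \frac{15482}{-6509} = 15482 \left(- \frac{1}{6509}\right) = - \frac{15482}{6509}$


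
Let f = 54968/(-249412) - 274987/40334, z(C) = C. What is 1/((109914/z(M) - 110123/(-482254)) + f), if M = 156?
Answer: 7883477686650202/5500831651271941923 ≈ 0.0014331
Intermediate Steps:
f = -17700534239/2514945902 (f = 54968*(-1/249412) - 274987*1/40334 = -13742/62353 - 274987/40334 = -17700534239/2514945902 ≈ -7.0381)
1/((109914/z(M) - 110123/(-482254)) + f) = 1/((109914/156 - 110123/(-482254)) - 17700534239/2514945902) = 1/((109914*(1/156) - 110123*(-1/482254)) - 17700534239/2514945902) = 1/((18319/26 + 110123/482254) - 17700534239/2514945902) = 1/(2209318556/3134651 - 17700534239/2514945902) = 1/(5500831651271941923/7883477686650202) = 7883477686650202/5500831651271941923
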